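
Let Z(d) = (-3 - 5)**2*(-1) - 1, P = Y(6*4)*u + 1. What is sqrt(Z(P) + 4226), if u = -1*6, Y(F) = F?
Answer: sqrt(4161) ≈ 64.506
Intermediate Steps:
u = -6
P = -143 (P = (6*4)*(-6) + 1 = 24*(-6) + 1 = -144 + 1 = -143)
Z(d) = -65 (Z(d) = (-8)**2*(-1) - 1 = 64*(-1) - 1 = -64 - 1 = -65)
sqrt(Z(P) + 4226) = sqrt(-65 + 4226) = sqrt(4161)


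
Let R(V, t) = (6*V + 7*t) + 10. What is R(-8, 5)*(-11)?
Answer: 33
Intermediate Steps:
R(V, t) = 10 + 6*V + 7*t
R(-8, 5)*(-11) = (10 + 6*(-8) + 7*5)*(-11) = (10 - 48 + 35)*(-11) = -3*(-11) = 33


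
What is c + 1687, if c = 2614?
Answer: 4301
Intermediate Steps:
c + 1687 = 2614 + 1687 = 4301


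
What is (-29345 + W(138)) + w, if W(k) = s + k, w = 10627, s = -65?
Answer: -18645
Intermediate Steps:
W(k) = -65 + k
(-29345 + W(138)) + w = (-29345 + (-65 + 138)) + 10627 = (-29345 + 73) + 10627 = -29272 + 10627 = -18645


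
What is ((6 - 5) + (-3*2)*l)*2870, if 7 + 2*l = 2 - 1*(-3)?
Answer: 20090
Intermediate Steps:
l = -1 (l = -7/2 + (2 - 1*(-3))/2 = -7/2 + (2 + 3)/2 = -7/2 + (½)*5 = -7/2 + 5/2 = -1)
((6 - 5) + (-3*2)*l)*2870 = ((6 - 5) - 3*2*(-1))*2870 = (1 - 6*(-1))*2870 = (1 + 6)*2870 = 7*2870 = 20090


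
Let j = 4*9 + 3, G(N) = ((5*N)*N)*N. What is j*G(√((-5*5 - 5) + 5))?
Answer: -24375*I ≈ -24375.0*I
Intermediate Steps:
G(N) = 5*N³ (G(N) = (5*N²)*N = 5*N³)
j = 39 (j = 36 + 3 = 39)
j*G(√((-5*5 - 5) + 5)) = 39*(5*(√((-5*5 - 5) + 5))³) = 39*(5*(√((-25 - 5) + 5))³) = 39*(5*(√(-30 + 5))³) = 39*(5*(√(-25))³) = 39*(5*(5*I)³) = 39*(5*(-125*I)) = 39*(-625*I) = -24375*I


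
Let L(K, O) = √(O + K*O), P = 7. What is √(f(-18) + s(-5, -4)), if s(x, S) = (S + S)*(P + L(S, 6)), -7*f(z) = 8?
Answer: 2*√(-700 - 294*I*√2)/7 ≈ 2.1587 - 7.8615*I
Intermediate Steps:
f(z) = -8/7 (f(z) = -⅐*8 = -8/7)
s(x, S) = 2*S*(7 + √(6 + 6*S)) (s(x, S) = (S + S)*(7 + √(6*(1 + S))) = (2*S)*(7 + √(6 + 6*S)) = 2*S*(7 + √(6 + 6*S)))
√(f(-18) + s(-5, -4)) = √(-8/7 + 2*(-4)*(7 + √(6 + 6*(-4)))) = √(-8/7 + 2*(-4)*(7 + √(6 - 24))) = √(-8/7 + 2*(-4)*(7 + √(-18))) = √(-8/7 + 2*(-4)*(7 + 3*I*√2)) = √(-8/7 + (-56 - 24*I*√2)) = √(-400/7 - 24*I*√2)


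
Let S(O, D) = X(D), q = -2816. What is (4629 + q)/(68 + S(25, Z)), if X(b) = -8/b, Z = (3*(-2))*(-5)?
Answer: 27195/1016 ≈ 26.767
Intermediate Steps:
Z = 30 (Z = -6*(-5) = 30)
S(O, D) = -8/D
(4629 + q)/(68 + S(25, Z)) = (4629 - 2816)/(68 - 8/30) = 1813/(68 - 8*1/30) = 1813/(68 - 4/15) = 1813/(1016/15) = 1813*(15/1016) = 27195/1016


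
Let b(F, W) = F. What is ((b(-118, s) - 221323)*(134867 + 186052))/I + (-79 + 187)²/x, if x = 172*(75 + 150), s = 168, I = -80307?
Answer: 25464832373131/28776675 ≈ 8.8491e+5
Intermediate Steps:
x = 38700 (x = 172*225 = 38700)
((b(-118, s) - 221323)*(134867 + 186052))/I + (-79 + 187)²/x = ((-118 - 221323)*(134867 + 186052))/(-80307) + (-79 + 187)²/38700 = -221441*320919*(-1/80307) + 108²*(1/38700) = -71064624279*(-1/80307) + 11664*(1/38700) = 23688208093/26769 + 324/1075 = 25464832373131/28776675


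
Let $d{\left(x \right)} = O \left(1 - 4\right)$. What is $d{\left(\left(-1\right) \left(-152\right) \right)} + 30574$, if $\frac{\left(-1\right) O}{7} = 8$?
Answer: $30742$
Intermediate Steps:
$O = -56$ ($O = \left(-7\right) 8 = -56$)
$d{\left(x \right)} = 168$ ($d{\left(x \right)} = - 56 \left(1 - 4\right) = \left(-56\right) \left(-3\right) = 168$)
$d{\left(\left(-1\right) \left(-152\right) \right)} + 30574 = 168 + 30574 = 30742$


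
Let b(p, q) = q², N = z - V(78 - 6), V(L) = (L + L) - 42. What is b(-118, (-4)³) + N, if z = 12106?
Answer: 16100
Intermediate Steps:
V(L) = -42 + 2*L (V(L) = 2*L - 42 = -42 + 2*L)
N = 12004 (N = 12106 - (-42 + 2*(78 - 6)) = 12106 - (-42 + 2*72) = 12106 - (-42 + 144) = 12106 - 1*102 = 12106 - 102 = 12004)
b(-118, (-4)³) + N = ((-4)³)² + 12004 = (-64)² + 12004 = 4096 + 12004 = 16100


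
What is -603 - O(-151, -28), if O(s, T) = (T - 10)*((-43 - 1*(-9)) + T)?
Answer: -2959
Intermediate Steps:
O(s, T) = (-34 + T)*(-10 + T) (O(s, T) = (-10 + T)*((-43 + 9) + T) = (-10 + T)*(-34 + T) = (-34 + T)*(-10 + T))
-603 - O(-151, -28) = -603 - (340 + (-28)**2 - 44*(-28)) = -603 - (340 + 784 + 1232) = -603 - 1*2356 = -603 - 2356 = -2959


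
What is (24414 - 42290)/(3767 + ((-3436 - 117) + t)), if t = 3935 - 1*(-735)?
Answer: -4469/1221 ≈ -3.6601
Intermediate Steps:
t = 4670 (t = 3935 + 735 = 4670)
(24414 - 42290)/(3767 + ((-3436 - 117) + t)) = (24414 - 42290)/(3767 + ((-3436 - 117) + 4670)) = -17876/(3767 + (-3553 + 4670)) = -17876/(3767 + 1117) = -17876/4884 = -17876*1/4884 = -4469/1221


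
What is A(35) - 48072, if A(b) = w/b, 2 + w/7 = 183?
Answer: -240179/5 ≈ -48036.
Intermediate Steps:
w = 1267 (w = -14 + 7*183 = -14 + 1281 = 1267)
A(b) = 1267/b
A(35) - 48072 = 1267/35 - 48072 = 1267*(1/35) - 48072 = 181/5 - 48072 = -240179/5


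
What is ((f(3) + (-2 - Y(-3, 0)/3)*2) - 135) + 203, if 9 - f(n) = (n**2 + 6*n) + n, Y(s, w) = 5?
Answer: 119/3 ≈ 39.667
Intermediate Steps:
f(n) = 9 - n**2 - 7*n (f(n) = 9 - ((n**2 + 6*n) + n) = 9 - (n**2 + 7*n) = 9 + (-n**2 - 7*n) = 9 - n**2 - 7*n)
((f(3) + (-2 - Y(-3, 0)/3)*2) - 135) + 203 = (((9 - 1*3**2 - 7*3) + (-2 - 5/3)*2) - 135) + 203 = (((9 - 1*9 - 21) + (-2 - 5/3)*2) - 135) + 203 = (((9 - 9 - 21) + (-2 - 1*5/3)*2) - 135) + 203 = ((-21 + (-2 - 5/3)*2) - 135) + 203 = ((-21 - 11/3*2) - 135) + 203 = ((-21 - 22/3) - 135) + 203 = (-85/3 - 135) + 203 = -490/3 + 203 = 119/3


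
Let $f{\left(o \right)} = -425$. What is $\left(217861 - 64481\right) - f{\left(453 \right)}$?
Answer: $153805$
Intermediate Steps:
$\left(217861 - 64481\right) - f{\left(453 \right)} = \left(217861 - 64481\right) - -425 = 153380 + 425 = 153805$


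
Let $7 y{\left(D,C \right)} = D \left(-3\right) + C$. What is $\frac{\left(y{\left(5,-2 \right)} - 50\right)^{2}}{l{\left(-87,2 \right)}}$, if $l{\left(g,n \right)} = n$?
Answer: $\frac{134689}{98} \approx 1374.4$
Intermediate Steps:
$y{\left(D,C \right)} = - \frac{3 D}{7} + \frac{C}{7}$ ($y{\left(D,C \right)} = \frac{D \left(-3\right) + C}{7} = \frac{- 3 D + C}{7} = \frac{C - 3 D}{7} = - \frac{3 D}{7} + \frac{C}{7}$)
$\frac{\left(y{\left(5,-2 \right)} - 50\right)^{2}}{l{\left(-87,2 \right)}} = \frac{\left(\left(\left(- \frac{3}{7}\right) 5 + \frac{1}{7} \left(-2\right)\right) - 50\right)^{2}}{2} = \left(\left(- \frac{15}{7} - \frac{2}{7}\right) - 50\right)^{2} \cdot \frac{1}{2} = \left(- \frac{17}{7} - 50\right)^{2} \cdot \frac{1}{2} = \left(- \frac{367}{7}\right)^{2} \cdot \frac{1}{2} = \frac{134689}{49} \cdot \frac{1}{2} = \frac{134689}{98}$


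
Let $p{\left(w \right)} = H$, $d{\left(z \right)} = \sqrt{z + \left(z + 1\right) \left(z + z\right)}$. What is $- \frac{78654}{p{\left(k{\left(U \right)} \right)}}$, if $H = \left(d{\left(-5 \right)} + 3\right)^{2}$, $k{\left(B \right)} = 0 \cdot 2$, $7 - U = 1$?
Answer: $- \frac{78654}{\left(3 + \sqrt{35}\right)^{2}} \approx -989.4$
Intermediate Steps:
$U = 6$ ($U = 7 - 1 = 6$)
$k{\left(B \right)} = 0$
$d{\left(z \right)} = \sqrt{z + 2 z \left(1 + z\right)}$ ($d{\left(z \right)} = \sqrt{z + \left(1 + z\right) 2 z} = \sqrt{z + 2 z \left(1 + z\right)}$)
$H = \left(3 + \sqrt{35}\right)^{2}$ ($H = \left(\sqrt{- 5 \left(3 + 2 \left(-5\right)\right)} + 3\right)^{2} = \left(\sqrt{- 5 \left(3 - 10\right)} + 3\right)^{2} = \left(\sqrt{\left(-5\right) \left(-7\right)} + 3\right)^{2} = \left(\sqrt{35} + 3\right)^{2} = \left(3 + \sqrt{35}\right)^{2} \approx 79.496$)
$p{\left(w \right)} = \left(3 + \sqrt{35}\right)^{2}$
$- \frac{78654}{p{\left(k{\left(U \right)} \right)}} = - \frac{78654}{\left(3 + \sqrt{35}\right)^{2}}$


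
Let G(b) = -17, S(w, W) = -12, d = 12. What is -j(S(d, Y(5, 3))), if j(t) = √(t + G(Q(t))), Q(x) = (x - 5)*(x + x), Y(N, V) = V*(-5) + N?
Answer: -I*√29 ≈ -5.3852*I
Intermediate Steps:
Y(N, V) = N - 5*V (Y(N, V) = -5*V + N = N - 5*V)
Q(x) = 2*x*(-5 + x) (Q(x) = (-5 + x)*(2*x) = 2*x*(-5 + x))
j(t) = √(-17 + t) (j(t) = √(t - 17) = √(-17 + t))
-j(S(d, Y(5, 3))) = -√(-17 - 12) = -√(-29) = -I*√29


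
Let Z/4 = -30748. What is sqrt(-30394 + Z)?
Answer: I*sqrt(153386) ≈ 391.65*I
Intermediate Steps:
Z = -122992 (Z = 4*(-30748) = -122992)
sqrt(-30394 + Z) = sqrt(-30394 - 122992) = sqrt(-153386) = I*sqrt(153386)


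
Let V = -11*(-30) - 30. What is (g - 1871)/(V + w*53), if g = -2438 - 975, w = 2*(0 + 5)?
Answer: -2642/415 ≈ -6.3663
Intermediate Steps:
w = 10 (w = 2*5 = 10)
V = 300 (V = 330 - 30 = 300)
g = -3413
(g - 1871)/(V + w*53) = (-3413 - 1871)/(300 + 10*53) = -5284/(300 + 530) = -5284/830 = -5284*1/830 = -2642/415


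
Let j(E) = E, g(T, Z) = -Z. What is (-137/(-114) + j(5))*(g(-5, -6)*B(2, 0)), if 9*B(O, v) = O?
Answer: 1414/171 ≈ 8.2690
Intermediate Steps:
B(O, v) = O/9
(-137/(-114) + j(5))*(g(-5, -6)*B(2, 0)) = (-137/(-114) + 5)*((-1*(-6))*((1/9)*2)) = (-137*(-1/114) + 5)*(6*(2/9)) = (137/114 + 5)*(4/3) = (707/114)*(4/3) = 1414/171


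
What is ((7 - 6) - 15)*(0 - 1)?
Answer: 14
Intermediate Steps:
((7 - 6) - 15)*(0 - 1) = (1 - 15)*(-1) = -14*(-1) = 14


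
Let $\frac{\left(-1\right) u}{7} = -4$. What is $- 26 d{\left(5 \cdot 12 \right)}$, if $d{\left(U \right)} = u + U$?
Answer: $-2288$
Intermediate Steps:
$u = 28$ ($u = \left(-7\right) \left(-4\right) = 28$)
$d{\left(U \right)} = 28 + U$
$- 26 d{\left(5 \cdot 12 \right)} = - 26 \left(28 + 5 \cdot 12\right) = - 26 \left(28 + 60\right) = \left(-26\right) 88 = -2288$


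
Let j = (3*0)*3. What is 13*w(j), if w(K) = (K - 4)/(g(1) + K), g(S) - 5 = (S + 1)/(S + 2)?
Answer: -156/17 ≈ -9.1765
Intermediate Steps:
j = 0 (j = 0*3 = 0)
g(S) = 5 + (1 + S)/(2 + S) (g(S) = 5 + (S + 1)/(S + 2) = 5 + (1 + S)/(2 + S))
w(K) = (-4 + K)/(17/3 + K) (w(K) = (K - 4)/((11 + 6*1)/(2 + 1) + K) = (-4 + K)/((11 + 6)/3 + K) = (-4 + K)/((⅓)*17 + K) = (-4 + K)/(17/3 + K))
13*w(j) = 13*(3*(-4 + 0)/(17 + 3*0)) = 13*(3*(-4)/(17 + 0)) = 13*(3*(-4)/17) = 13*(3*(1/17)*(-4)) = 13*(-12/17) = -156/17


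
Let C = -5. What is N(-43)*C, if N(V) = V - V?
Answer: 0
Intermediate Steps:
N(V) = 0
N(-43)*C = 0*(-5) = 0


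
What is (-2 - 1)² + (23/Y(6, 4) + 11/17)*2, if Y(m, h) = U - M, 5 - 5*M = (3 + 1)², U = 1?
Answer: 3355/136 ≈ 24.669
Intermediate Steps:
M = -11/5 (M = 1 - (3 + 1)²/5 = 1 - ⅕*4² = 1 - ⅕*16 = 1 - 16/5 = -11/5 ≈ -2.2000)
Y(m, h) = 16/5 (Y(m, h) = 1 - 1*(-11/5) = 1 + 11/5 = 16/5)
(-2 - 1)² + (23/Y(6, 4) + 11/17)*2 = (-2 - 1)² + (23/(16/5) + 11/17)*2 = (-3)² + (23*(5/16) + 11*(1/17))*2 = 9 + (115/16 + 11/17)*2 = 9 + (2131/272)*2 = 9 + 2131/136 = 3355/136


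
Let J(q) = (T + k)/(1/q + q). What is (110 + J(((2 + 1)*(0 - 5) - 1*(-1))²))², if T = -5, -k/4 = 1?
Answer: 17843071499236/1475865889 ≈ 12090.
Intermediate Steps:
k = -4 (k = -4*1 = -4)
J(q) = -9/(q + 1/q) (J(q) = (-5 - 4)/(1/q + q) = -9/(1/q + q) = -9/(q + 1/q))
(110 + J(((2 + 1)*(0 - 5) - 1*(-1))²))² = (110 - 9*((2 + 1)*(0 - 5) - 1*(-1))²/(1 + (((2 + 1)*(0 - 5) - 1*(-1))²)²))² = (110 - 9*(3*(-5) + 1)²/(1 + ((3*(-5) + 1)²)²))² = (110 - 9*(-15 + 1)²/(1 + ((-15 + 1)²)²))² = (110 - 9*(-14)²/(1 + ((-14)²)²))² = (110 - 9*196/(1 + 196²))² = (110 - 9*196/(1 + 38416))² = (110 - 9*196/38417)² = (110 - 9*196*1/38417)² = (110 - 1764/38417)² = (4224106/38417)² = 17843071499236/1475865889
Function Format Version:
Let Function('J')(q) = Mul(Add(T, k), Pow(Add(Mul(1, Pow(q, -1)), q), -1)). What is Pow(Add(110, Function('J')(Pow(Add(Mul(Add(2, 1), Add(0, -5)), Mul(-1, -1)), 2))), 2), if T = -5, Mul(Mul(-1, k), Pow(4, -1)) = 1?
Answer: Rational(17843071499236, 1475865889) ≈ 12090.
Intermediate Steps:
k = -4 (k = Mul(-4, 1) = -4)
Function('J')(q) = Mul(-9, Pow(Add(q, Pow(q, -1)), -1)) (Function('J')(q) = Mul(Add(-5, -4), Pow(Add(Mul(1, Pow(q, -1)), q), -1)) = Mul(-9, Pow(Add(Pow(q, -1), q), -1)) = Mul(-9, Pow(Add(q, Pow(q, -1)), -1)))
Pow(Add(110, Function('J')(Pow(Add(Mul(Add(2, 1), Add(0, -5)), Mul(-1, -1)), 2))), 2) = Pow(Add(110, Mul(-9, Pow(Add(Mul(Add(2, 1), Add(0, -5)), Mul(-1, -1)), 2), Pow(Add(1, Pow(Pow(Add(Mul(Add(2, 1), Add(0, -5)), Mul(-1, -1)), 2), 2)), -1))), 2) = Pow(Add(110, Mul(-9, Pow(Add(Mul(3, -5), 1), 2), Pow(Add(1, Pow(Pow(Add(Mul(3, -5), 1), 2), 2)), -1))), 2) = Pow(Add(110, Mul(-9, Pow(Add(-15, 1), 2), Pow(Add(1, Pow(Pow(Add(-15, 1), 2), 2)), -1))), 2) = Pow(Add(110, Mul(-9, Pow(-14, 2), Pow(Add(1, Pow(Pow(-14, 2), 2)), -1))), 2) = Pow(Add(110, Mul(-9, 196, Pow(Add(1, Pow(196, 2)), -1))), 2) = Pow(Add(110, Mul(-9, 196, Pow(Add(1, 38416), -1))), 2) = Pow(Add(110, Mul(-9, 196, Pow(38417, -1))), 2) = Pow(Add(110, Mul(-9, 196, Rational(1, 38417))), 2) = Pow(Add(110, Rational(-1764, 38417)), 2) = Pow(Rational(4224106, 38417), 2) = Rational(17843071499236, 1475865889)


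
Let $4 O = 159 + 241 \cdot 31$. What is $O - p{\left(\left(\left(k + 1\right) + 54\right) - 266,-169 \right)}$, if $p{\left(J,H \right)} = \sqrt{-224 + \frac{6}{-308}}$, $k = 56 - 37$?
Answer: $\frac{3815}{2} - \frac{i \sqrt{5312846}}{154} \approx 1907.5 - 14.967 i$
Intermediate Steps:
$k = 19$
$p{\left(J,H \right)} = \frac{i \sqrt{5312846}}{154}$ ($p{\left(J,H \right)} = \sqrt{-224 + 6 \left(- \frac{1}{308}\right)} = \sqrt{-224 - \frac{3}{154}} = \sqrt{- \frac{34499}{154}} = \frac{i \sqrt{5312846}}{154}$)
$O = \frac{3815}{2}$ ($O = \frac{159 + 241 \cdot 31}{4} = \frac{159 + 7471}{4} = \frac{1}{4} \cdot 7630 = \frac{3815}{2} \approx 1907.5$)
$O - p{\left(\left(\left(k + 1\right) + 54\right) - 266,-169 \right)} = \frac{3815}{2} - \frac{i \sqrt{5312846}}{154}$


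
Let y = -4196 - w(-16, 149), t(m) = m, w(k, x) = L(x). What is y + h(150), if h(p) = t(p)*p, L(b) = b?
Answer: 18155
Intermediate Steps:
w(k, x) = x
h(p) = p**2 (h(p) = p*p = p**2)
y = -4345 (y = -4196 - 1*149 = -4196 - 149 = -4345)
y + h(150) = -4345 + 150**2 = -4345 + 22500 = 18155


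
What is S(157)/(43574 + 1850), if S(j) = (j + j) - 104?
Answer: 105/22712 ≈ 0.0046231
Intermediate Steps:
S(j) = -104 + 2*j (S(j) = 2*j - 104 = -104 + 2*j)
S(157)/(43574 + 1850) = (-104 + 2*157)/(43574 + 1850) = (-104 + 314)/45424 = 210*(1/45424) = 105/22712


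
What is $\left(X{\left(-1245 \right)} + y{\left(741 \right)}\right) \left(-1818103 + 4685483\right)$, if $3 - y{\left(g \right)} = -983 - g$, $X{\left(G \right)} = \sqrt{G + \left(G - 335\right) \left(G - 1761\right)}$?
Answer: $4951965260 + 2867380 \sqrt{4748235} \approx 1.12 \cdot 10^{10}$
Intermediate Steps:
$X{\left(G \right)} = \sqrt{G + \left(-1761 + G\right) \left(-335 + G\right)}$ ($X{\left(G \right)} = \sqrt{G + \left(-335 + G\right) \left(-1761 + G\right)} = \sqrt{G + \left(-1761 + G\right) \left(-335 + G\right)}$)
$y{\left(g \right)} = 986 + g$ ($y{\left(g \right)} = 3 - \left(-983 - g\right) = 3 + \left(983 + g\right) = 986 + g$)
$\left(X{\left(-1245 \right)} + y{\left(741 \right)}\right) \left(-1818103 + 4685483\right) = \left(\sqrt{589935 + \left(-1245\right)^{2} - -2608275} + \left(986 + 741\right)\right) \left(-1818103 + 4685483\right) = \left(\sqrt{589935 + 1550025 + 2608275} + 1727\right) 2867380 = \left(\sqrt{4748235} + 1727\right) 2867380 = \left(1727 + \sqrt{4748235}\right) 2867380 = 4951965260 + 2867380 \sqrt{4748235}$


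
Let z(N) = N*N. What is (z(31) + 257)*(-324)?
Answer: -394632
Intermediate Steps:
z(N) = N²
(z(31) + 257)*(-324) = (31² + 257)*(-324) = (961 + 257)*(-324) = 1218*(-324) = -394632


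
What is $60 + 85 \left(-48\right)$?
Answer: $-4020$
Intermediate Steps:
$60 + 85 \left(-48\right) = 60 - 4080 = -4020$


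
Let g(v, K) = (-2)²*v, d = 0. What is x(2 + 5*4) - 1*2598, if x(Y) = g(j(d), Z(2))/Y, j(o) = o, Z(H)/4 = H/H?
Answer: -2598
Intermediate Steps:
Z(H) = 4 (Z(H) = 4*(H/H) = 4*1 = 4)
g(v, K) = 4*v
x(Y) = 0 (x(Y) = (4*0)/Y = 0/Y = 0)
x(2 + 5*4) - 1*2598 = 0 - 1*2598 = 0 - 2598 = -2598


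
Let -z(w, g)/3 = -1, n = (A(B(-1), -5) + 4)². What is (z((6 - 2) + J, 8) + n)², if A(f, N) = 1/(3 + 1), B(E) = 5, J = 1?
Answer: 113569/256 ≈ 443.63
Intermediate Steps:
A(f, N) = ¼ (A(f, N) = 1/4 = ¼)
n = 289/16 (n = (¼ + 4)² = (17/4)² = 289/16 ≈ 18.063)
z(w, g) = 3 (z(w, g) = -3*(-1) = 3)
(z((6 - 2) + J, 8) + n)² = (3 + 289/16)² = (337/16)² = 113569/256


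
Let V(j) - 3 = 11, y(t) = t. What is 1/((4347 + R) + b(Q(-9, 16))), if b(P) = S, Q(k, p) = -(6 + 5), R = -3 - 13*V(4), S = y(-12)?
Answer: 1/4150 ≈ 0.00024096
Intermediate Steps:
V(j) = 14 (V(j) = 3 + 11 = 14)
S = -12
R = -185 (R = -3 - 13*14 = -3 - 182 = -185)
Q(k, p) = -11 (Q(k, p) = -1*11 = -11)
b(P) = -12
1/((4347 + R) + b(Q(-9, 16))) = 1/((4347 - 185) - 12) = 1/(4162 - 12) = 1/4150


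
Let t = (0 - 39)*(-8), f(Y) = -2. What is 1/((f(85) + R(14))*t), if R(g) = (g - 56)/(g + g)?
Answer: -1/1092 ≈ -0.00091575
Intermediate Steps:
R(g) = (-56 + g)/(2*g) (R(g) = (-56 + g)/((2*g)) = (-56 + g)*(1/(2*g)) = (-56 + g)/(2*g))
t = 312 (t = -39*(-8) = 312)
1/((f(85) + R(14))*t) = 1/(-2 + (½)*(-56 + 14)/14*312) = (1/312)/(-2 + (½)*(1/14)*(-42)) = (1/312)/(-2 - 3/2) = (1/312)/(-7/2) = -2/7*1/312 = -1/1092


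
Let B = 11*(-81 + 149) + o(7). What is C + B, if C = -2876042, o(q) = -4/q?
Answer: -20127062/7 ≈ -2.8753e+6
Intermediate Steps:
B = 5232/7 (B = 11*(-81 + 149) - 4/7 = 11*68 - 4*1/7 = 748 - 4/7 = 5232/7 ≈ 747.43)
C + B = -2876042 + 5232/7 = -20127062/7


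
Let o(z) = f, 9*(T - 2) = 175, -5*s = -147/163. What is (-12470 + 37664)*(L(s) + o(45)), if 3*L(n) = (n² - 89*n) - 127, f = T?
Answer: -1316784632384/1992675 ≈ -6.6081e+5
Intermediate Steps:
s = 147/815 (s = -(-147)/(5*163) = -⅕*(-147/163) = 147/815 ≈ 0.18037)
T = 193/9 (T = 2 + (⅑)*175 = 2 + 175/9 = 193/9 ≈ 21.444)
f = 193/9 ≈ 21.444
o(z) = 193/9
L(n) = -127/3 - 89*n/3 + n²/3 (L(n) = ((n² - 89*n) - 127)/3 = (-127 + n² - 89*n)/3 = -127/3 - 89*n/3 + n²/3)
(-12470 + 37664)*(L(s) + o(45)) = (-12470 + 37664)*((-127/3 - 89/3*147/815 + (147/815)²/3) + 193/9) = 25194*((-127/3 - 4361/815 + (⅓)*(21609/664225)) + 193/9) = 25194*((-127/3 - 4361/815 + 7203/664225) + 193/9) = 25194*(-94997611/1992675 + 193/9) = 25194*(-156797408/5978025) = -1316784632384/1992675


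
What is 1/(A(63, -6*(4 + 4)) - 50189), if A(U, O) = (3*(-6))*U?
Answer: -1/51323 ≈ -1.9484e-5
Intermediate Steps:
A(U, O) = -18*U
1/(A(63, -6*(4 + 4)) - 50189) = 1/(-18*63 - 50189) = 1/(-1134 - 50189) = 1/(-51323) = -1/51323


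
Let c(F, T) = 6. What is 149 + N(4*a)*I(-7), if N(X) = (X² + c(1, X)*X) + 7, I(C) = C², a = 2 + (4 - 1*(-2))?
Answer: 60076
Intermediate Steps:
a = 8 (a = 2 + (4 + 2) = 2 + 6 = 8)
N(X) = 7 + X² + 6*X (N(X) = (X² + 6*X) + 7 = 7 + X² + 6*X)
149 + N(4*a)*I(-7) = 149 + (7 + (4*8)² + 6*(4*8))*(-7)² = 149 + (7 + 32² + 6*32)*49 = 149 + (7 + 1024 + 192)*49 = 149 + 1223*49 = 149 + 59927 = 60076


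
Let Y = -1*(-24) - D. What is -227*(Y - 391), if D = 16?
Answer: 86941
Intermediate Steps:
Y = 8 (Y = -1*(-24) - 1*16 = 24 - 16 = 8)
-227*(Y - 391) = -227*(8 - 391) = -227*(-383) = 86941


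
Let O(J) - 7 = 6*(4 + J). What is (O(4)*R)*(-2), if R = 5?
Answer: -550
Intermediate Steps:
O(J) = 31 + 6*J (O(J) = 7 + 6*(4 + J) = 7 + (24 + 6*J) = 31 + 6*J)
(O(4)*R)*(-2) = ((31 + 6*4)*5)*(-2) = ((31 + 24)*5)*(-2) = (55*5)*(-2) = 275*(-2) = -550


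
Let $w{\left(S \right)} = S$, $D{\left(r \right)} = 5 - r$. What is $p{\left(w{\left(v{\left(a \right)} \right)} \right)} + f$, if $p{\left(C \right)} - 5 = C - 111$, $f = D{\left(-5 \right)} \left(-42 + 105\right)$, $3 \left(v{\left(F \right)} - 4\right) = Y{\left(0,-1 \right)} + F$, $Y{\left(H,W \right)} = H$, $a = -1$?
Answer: $\frac{1583}{3} \approx 527.67$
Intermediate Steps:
$v{\left(F \right)} = 4 + \frac{F}{3}$ ($v{\left(F \right)} = 4 + \frac{0 + F}{3} = 4 + \frac{F}{3}$)
$f = 630$ ($f = \left(5 - -5\right) \left(-42 + 105\right) = \left(5 + 5\right) 63 = 10 \cdot 63 = 630$)
$p{\left(C \right)} = -106 + C$ ($p{\left(C \right)} = 5 + \left(C - 111\right) = 5 + \left(-111 + C\right) = -106 + C$)
$p{\left(w{\left(v{\left(a \right)} \right)} \right)} + f = \left(-106 + \left(4 + \frac{1}{3} \left(-1\right)\right)\right) + 630 = \left(-106 + \left(4 - \frac{1}{3}\right)\right) + 630 = \left(-106 + \frac{11}{3}\right) + 630 = - \frac{307}{3} + 630 = \frac{1583}{3}$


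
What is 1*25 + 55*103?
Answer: 5690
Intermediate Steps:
1*25 + 55*103 = 25 + 5665 = 5690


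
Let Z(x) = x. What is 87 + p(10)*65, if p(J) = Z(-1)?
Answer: 22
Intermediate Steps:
p(J) = -1
87 + p(10)*65 = 87 - 1*65 = 87 - 65 = 22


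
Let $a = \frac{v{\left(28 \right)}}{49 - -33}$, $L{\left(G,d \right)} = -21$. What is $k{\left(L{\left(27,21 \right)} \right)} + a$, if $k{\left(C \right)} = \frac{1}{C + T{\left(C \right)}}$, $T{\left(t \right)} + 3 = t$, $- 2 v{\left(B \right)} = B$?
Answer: $- \frac{356}{1845} \approx -0.19295$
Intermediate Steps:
$v{\left(B \right)} = - \frac{B}{2}$
$a = - \frac{7}{41}$ ($a = \frac{\left(- \frac{1}{2}\right) 28}{49 - -33} = \frac{1}{49 + 33} \left(-14\right) = \frac{1}{82} \left(-14\right) = - \frac{7}{41} \approx -0.17073$)
$T{\left(t \right)} = -3 + t$
$k{\left(C \right)} = \frac{1}{-3 + 2 C}$ ($k{\left(C \right)} = \frac{1}{C + \left(-3 + C\right)} = \frac{1}{-3 + 2 C}$)
$k{\left(L{\left(27,21 \right)} \right)} + a = \frac{1}{-3 + 2 \left(-21\right)} - \frac{7}{41} = \frac{1}{-3 - 42} - \frac{7}{41} = \frac{1}{-45} - \frac{7}{41} = - \frac{1}{45} - \frac{7}{41} = - \frac{356}{1845}$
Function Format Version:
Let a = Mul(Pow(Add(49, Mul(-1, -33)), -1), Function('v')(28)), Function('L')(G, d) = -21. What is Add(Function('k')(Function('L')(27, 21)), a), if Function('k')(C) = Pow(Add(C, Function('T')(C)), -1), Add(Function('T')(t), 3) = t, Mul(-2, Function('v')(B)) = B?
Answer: Rational(-356, 1845) ≈ -0.19295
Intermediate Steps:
Function('v')(B) = Mul(Rational(-1, 2), B)
a = Rational(-7, 41) (a = Mul(Pow(Add(49, Mul(-1, -33)), -1), Mul(Rational(-1, 2), 28)) = Mul(Pow(Add(49, 33), -1), -14) = Mul(Pow(82, -1), -14) = Mul(Rational(1, 82), -14) = Rational(-7, 41) ≈ -0.17073)
Function('T')(t) = Add(-3, t)
Function('k')(C) = Pow(Add(-3, Mul(2, C)), -1) (Function('k')(C) = Pow(Add(C, Add(-3, C)), -1) = Pow(Add(-3, Mul(2, C)), -1))
Add(Function('k')(Function('L')(27, 21)), a) = Add(Pow(Add(-3, Mul(2, -21)), -1), Rational(-7, 41)) = Add(Pow(Add(-3, -42), -1), Rational(-7, 41)) = Add(Pow(-45, -1), Rational(-7, 41)) = Add(Rational(-1, 45), Rational(-7, 41)) = Rational(-356, 1845)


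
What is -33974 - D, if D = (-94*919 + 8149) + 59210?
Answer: -14947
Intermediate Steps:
D = -19027 (D = (-86386 + 8149) + 59210 = -78237 + 59210 = -19027)
-33974 - D = -33974 - 1*(-19027) = -33974 + 19027 = -14947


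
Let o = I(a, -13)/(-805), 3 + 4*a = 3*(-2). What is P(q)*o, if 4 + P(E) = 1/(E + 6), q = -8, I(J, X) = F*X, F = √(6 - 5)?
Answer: -117/1610 ≈ -0.072671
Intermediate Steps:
a = -9/4 (a = -¾ + (3*(-2))/4 = -¾ + (¼)*(-6) = -¾ - 3/2 = -9/4 ≈ -2.2500)
F = 1 (F = √1 = 1)
I(J, X) = X (I(J, X) = 1*X = X)
P(E) = -4 + 1/(6 + E) (P(E) = -4 + 1/(E + 6) = -4 + 1/(6 + E))
o = 13/805 (o = -13/(-805) = -13*(-1/805) = 13/805 ≈ 0.016149)
P(q)*o = ((-23 - 4*(-8))/(6 - 8))*(13/805) = ((-23 + 32)/(-2))*(13/805) = -½*9*(13/805) = -9/2*13/805 = -117/1610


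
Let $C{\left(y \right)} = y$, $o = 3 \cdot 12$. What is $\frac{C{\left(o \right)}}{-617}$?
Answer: $- \frac{36}{617} \approx -0.058347$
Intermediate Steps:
$o = 36$
$\frac{C{\left(o \right)}}{-617} = \frac{36}{-617} = 36 \left(- \frac{1}{617}\right) = - \frac{36}{617}$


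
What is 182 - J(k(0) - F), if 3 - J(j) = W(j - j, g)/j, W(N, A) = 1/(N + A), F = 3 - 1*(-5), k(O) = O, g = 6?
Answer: 8591/48 ≈ 178.98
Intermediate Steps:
F = 8 (F = 3 + 5 = 8)
W(N, A) = 1/(A + N)
J(j) = 3 - 1/(6*j) (J(j) = 3 - 1/((6 + (j - j))*j) = 3 - 1/((6 + 0)*j) = 3 - 1/(6*j))
182 - J(k(0) - F) = 182 - (3 - 1/(6*(0 - 1*8))) = 182 - (3 - 1/(6*(0 - 8))) = 182 - (3 - 1/6/(-8)) = 182 - (3 - 1/6*(-1/8)) = 182 - (3 + 1/48) = 182 - 1*145/48 = 182 - 145/48 = 8591/48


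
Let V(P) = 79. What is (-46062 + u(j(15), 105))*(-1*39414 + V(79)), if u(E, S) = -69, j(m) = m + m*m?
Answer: 1814562885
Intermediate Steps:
j(m) = m + m²
(-46062 + u(j(15), 105))*(-1*39414 + V(79)) = (-46062 - 69)*(-1*39414 + 79) = -46131*(-39414 + 79) = -46131*(-39335) = 1814562885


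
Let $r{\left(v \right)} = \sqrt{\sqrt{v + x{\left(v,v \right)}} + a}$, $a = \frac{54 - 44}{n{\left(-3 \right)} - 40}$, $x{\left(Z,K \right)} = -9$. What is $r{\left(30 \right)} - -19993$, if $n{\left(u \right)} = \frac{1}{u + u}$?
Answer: $19993 + \frac{\sqrt{-14460 + 58081 \sqrt{21}}}{241} \approx 19995.0$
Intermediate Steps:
$n{\left(u \right)} = \frac{1}{2 u}$
$a = - \frac{60}{241}$ ($a = \frac{54 - 44}{\frac{1}{2 \left(-3\right)} - 40} = \frac{10}{\frac{1}{2} \left(- \frac{1}{3}\right) - 40} = \frac{10}{- \frac{1}{6} - 40} = \frac{10}{- \frac{241}{6}} = 10 \left(- \frac{6}{241}\right) = - \frac{60}{241} \approx -0.24896$)
$r{\left(v \right)} = \sqrt{- \frac{60}{241} + \sqrt{-9 + v}}$ ($r{\left(v \right)} = \sqrt{\sqrt{v - 9} - \frac{60}{241}} = \sqrt{\sqrt{-9 + v} - \frac{60}{241}} = \sqrt{- \frac{60}{241} + \sqrt{-9 + v}}$)
$r{\left(30 \right)} - -19993 = \frac{\sqrt{-14460 + 58081 \sqrt{-9 + 30}}}{241} - -19993 = \frac{\sqrt{-14460 + 58081 \sqrt{21}}}{241} + 19993 = 19993 + \frac{\sqrt{-14460 + 58081 \sqrt{21}}}{241}$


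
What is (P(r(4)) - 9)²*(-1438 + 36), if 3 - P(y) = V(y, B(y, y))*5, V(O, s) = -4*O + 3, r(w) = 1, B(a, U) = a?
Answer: -1402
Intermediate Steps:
V(O, s) = 3 - 4*O
P(y) = -12 + 20*y (P(y) = 3 - (3 - 4*y)*5 = 3 - (15 - 20*y) = 3 + (-15 + 20*y) = -12 + 20*y)
(P(r(4)) - 9)²*(-1438 + 36) = ((-12 + 20*1) - 9)²*(-1438 + 36) = ((-12 + 20) - 9)²*(-1402) = (8 - 9)²*(-1402) = (-1)²*(-1402) = 1*(-1402) = -1402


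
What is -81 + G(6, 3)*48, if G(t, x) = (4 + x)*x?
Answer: 927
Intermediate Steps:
G(t, x) = x*(4 + x)
-81 + G(6, 3)*48 = -81 + (3*(4 + 3))*48 = -81 + (3*7)*48 = -81 + 21*48 = -81 + 1008 = 927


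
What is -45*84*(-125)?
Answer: 472500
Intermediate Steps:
-45*84*(-125) = -3780*(-125) = 472500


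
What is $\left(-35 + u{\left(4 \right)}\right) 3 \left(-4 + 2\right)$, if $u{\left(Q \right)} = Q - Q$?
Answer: $210$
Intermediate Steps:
$u{\left(Q \right)} = 0$
$\left(-35 + u{\left(4 \right)}\right) 3 \left(-4 + 2\right) = \left(-35 + 0\right) 3 \left(-4 + 2\right) = - 35 \cdot 3 \left(-2\right) = \left(-35\right) \left(-6\right) = 210$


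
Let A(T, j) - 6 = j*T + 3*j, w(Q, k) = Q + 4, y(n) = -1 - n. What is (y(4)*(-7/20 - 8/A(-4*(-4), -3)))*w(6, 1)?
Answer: 985/102 ≈ 9.6569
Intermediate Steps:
w(Q, k) = 4 + Q
A(T, j) = 6 + 3*j + T*j (A(T, j) = 6 + (j*T + 3*j) = 6 + (T*j + 3*j) = 6 + (3*j + T*j) = 6 + 3*j + T*j)
(y(4)*(-7/20 - 8/A(-4*(-4), -3)))*w(6, 1) = ((-1 - 1*4)*(-7/20 - 8/(6 + 3*(-3) - 4*(-4)*(-3))))*(4 + 6) = ((-1 - 4)*(-7*1/20 - 8/(6 - 9 + 16*(-3))))*10 = -5*(-7/20 - 8/(6 - 9 - 48))*10 = -5*(-7/20 - 8/(-51))*10 = -5*(-7/20 - 8*(-1/51))*10 = -5*(-7/20 + 8/51)*10 = -5*(-197/1020)*10 = (197/204)*10 = 985/102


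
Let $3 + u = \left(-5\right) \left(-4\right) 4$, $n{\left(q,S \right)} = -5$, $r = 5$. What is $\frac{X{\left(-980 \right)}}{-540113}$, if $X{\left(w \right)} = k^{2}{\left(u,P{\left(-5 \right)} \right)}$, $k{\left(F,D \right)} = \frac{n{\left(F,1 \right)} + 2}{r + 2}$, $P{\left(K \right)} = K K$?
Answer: $- \frac{9}{26465537} \approx -3.4007 \cdot 10^{-7}$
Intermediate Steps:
$P{\left(K \right)} = K^{2}$
$u = 77$ ($u = -3 + \left(-5\right) \left(-4\right) 4 = -3 + 20 \cdot 4 = -3 + 80 = 77$)
$k{\left(F,D \right)} = - \frac{3}{7}$ ($k{\left(F,D \right)} = \frac{-5 + 2}{5 + 2} = - \frac{3}{7}$)
$X{\left(w \right)} = \frac{9}{49}$ ($X{\left(w \right)} = \left(- \frac{3}{7}\right)^{2} = \frac{9}{49}$)
$\frac{X{\left(-980 \right)}}{-540113} = \frac{9}{49 \left(-540113\right)} = \frac{9}{49} \left(- \frac{1}{540113}\right) = - \frac{9}{26465537}$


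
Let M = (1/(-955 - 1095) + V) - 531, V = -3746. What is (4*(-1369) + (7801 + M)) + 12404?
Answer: 21426599/2050 ≈ 10452.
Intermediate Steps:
M = -8767851/2050 (M = (1/(-955 - 1095) - 3746) - 531 = (1/(-2050) - 3746) - 531 = (-1/2050 - 3746) - 531 = -7679301/2050 - 531 = -8767851/2050 ≈ -4277.0)
(4*(-1369) + (7801 + M)) + 12404 = (4*(-1369) + (7801 - 8767851/2050)) + 12404 = (-5476 + 7224199/2050) + 12404 = -4001601/2050 + 12404 = 21426599/2050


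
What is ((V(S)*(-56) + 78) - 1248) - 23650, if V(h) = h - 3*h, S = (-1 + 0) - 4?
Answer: -25380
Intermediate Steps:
S = -5 (S = -1 - 4 = -5)
V(h) = -2*h
((V(S)*(-56) + 78) - 1248) - 23650 = ((-2*(-5)*(-56) + 78) - 1248) - 23650 = ((10*(-56) + 78) - 1248) - 23650 = ((-560 + 78) - 1248) - 23650 = (-482 - 1248) - 23650 = -1730 - 23650 = -25380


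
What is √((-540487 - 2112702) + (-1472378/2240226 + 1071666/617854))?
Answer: I*√35298878842476038228864872307/115344382917 ≈ 1628.9*I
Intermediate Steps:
√((-540487 - 2112702) + (-1472378/2240226 + 1071666/617854)) = √(-2653189 + (-1472378*1/2240226 + 1071666*(1/617854))) = √(-2653189 + (-736189/1120113 + 535833/308927)) = √(-2653189 + 372764849926/346033148751) = √(-918090971136667013/346033148751) = I*√35298878842476038228864872307/115344382917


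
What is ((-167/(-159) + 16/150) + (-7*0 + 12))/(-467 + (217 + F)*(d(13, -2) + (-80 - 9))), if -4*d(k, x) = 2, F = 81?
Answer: -5811/11985950 ≈ -0.00048482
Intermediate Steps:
d(k, x) = -½ (d(k, x) = -¼*2 = -½)
((-167/(-159) + 16/150) + (-7*0 + 12))/(-467 + (217 + F)*(d(13, -2) + (-80 - 9))) = ((-167/(-159) + 16/150) + (-7*0 + 12))/(-467 + (217 + 81)*(-½ + (-80 - 9))) = ((-167*(-1/159) + 16*(1/150)) + (0 + 12))/(-467 + 298*(-½ - 89)) = ((167/159 + 8/75) + 12)/(-467 + 298*(-179/2)) = (1533/1325 + 12)/(-467 - 26671) = (17433/1325)/(-27138) = (17433/1325)*(-1/27138) = -5811/11985950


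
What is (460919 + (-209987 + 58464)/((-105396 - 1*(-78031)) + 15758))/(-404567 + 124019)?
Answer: -1337509589/814080159 ≈ -1.6430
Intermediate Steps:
(460919 + (-209987 + 58464)/((-105396 - 1*(-78031)) + 15758))/(-404567 + 124019) = (460919 - 151523/((-105396 + 78031) + 15758))/(-280548) = (460919 - 151523/(-27365 + 15758))*(-1/280548) = (460919 - 151523/(-11607))*(-1/280548) = (460919 - 151523*(-1/11607))*(-1/280548) = (460919 + 151523/11607)*(-1/280548) = (5350038356/11607)*(-1/280548) = -1337509589/814080159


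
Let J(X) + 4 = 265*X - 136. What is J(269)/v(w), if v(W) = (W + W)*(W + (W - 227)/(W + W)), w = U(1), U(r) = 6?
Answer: -71145/149 ≈ -477.48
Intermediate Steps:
w = 6
J(X) = -140 + 265*X (J(X) = -4 + (265*X - 136) = -4 + (-136 + 265*X) = -140 + 265*X)
v(W) = 2*W*(W + (-227 + W)/(2*W)) (v(W) = (2*W)*(W + (-227 + W)/((2*W))) = (2*W)*(W + (-227 + W)*(1/(2*W))) = (2*W)*(W + (-227 + W)/(2*W)) = 2*W*(W + (-227 + W)/(2*W)))
J(269)/v(w) = (-140 + 265*269)/(-227 + 6 + 2*6²) = (-140 + 71285)/(-227 + 6 + 2*36) = 71145/(-227 + 6 + 72) = 71145/(-149) = 71145*(-1/149) = -71145/149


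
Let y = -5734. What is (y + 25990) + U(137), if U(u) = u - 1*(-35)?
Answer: 20428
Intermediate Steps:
U(u) = 35 + u (U(u) = u + 35 = 35 + u)
(y + 25990) + U(137) = (-5734 + 25990) + (35 + 137) = 20256 + 172 = 20428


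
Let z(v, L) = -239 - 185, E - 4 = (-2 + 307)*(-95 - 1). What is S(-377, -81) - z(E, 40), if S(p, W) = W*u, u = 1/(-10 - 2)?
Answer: 1723/4 ≈ 430.75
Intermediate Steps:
u = -1/12 (u = 1/(-12) = -1/12 ≈ -0.083333)
S(p, W) = -W/12 (S(p, W) = W*(-1/12) = -W/12)
E = -29276 (E = 4 + (-2 + 307)*(-95 - 1) = 4 + 305*(-96) = 4 - 29280 = -29276)
z(v, L) = -424
S(-377, -81) - z(E, 40) = -1/12*(-81) - 1*(-424) = 27/4 + 424 = 1723/4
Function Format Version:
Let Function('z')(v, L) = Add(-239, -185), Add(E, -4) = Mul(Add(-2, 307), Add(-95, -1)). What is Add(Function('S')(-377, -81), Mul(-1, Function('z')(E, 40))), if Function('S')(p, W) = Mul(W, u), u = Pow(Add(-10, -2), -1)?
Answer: Rational(1723, 4) ≈ 430.75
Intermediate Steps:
u = Rational(-1, 12) (u = Pow(-12, -1) = Rational(-1, 12) ≈ -0.083333)
Function('S')(p, W) = Mul(Rational(-1, 12), W) (Function('S')(p, W) = Mul(W, Rational(-1, 12)) = Mul(Rational(-1, 12), W))
E = -29276 (E = Add(4, Mul(Add(-2, 307), Add(-95, -1))) = Add(4, Mul(305, -96)) = Add(4, -29280) = -29276)
Function('z')(v, L) = -424
Add(Function('S')(-377, -81), Mul(-1, Function('z')(E, 40))) = Add(Mul(Rational(-1, 12), -81), Mul(-1, -424)) = Add(Rational(27, 4), 424) = Rational(1723, 4)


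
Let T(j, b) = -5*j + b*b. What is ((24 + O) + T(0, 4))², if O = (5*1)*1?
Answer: 2025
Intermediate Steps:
T(j, b) = b² - 5*j (T(j, b) = -5*j + b² = b² - 5*j)
O = 5 (O = 5*1 = 5)
((24 + O) + T(0, 4))² = ((24 + 5) + (4² - 5*0))² = (29 + (16 + 0))² = (29 + 16)² = 45² = 2025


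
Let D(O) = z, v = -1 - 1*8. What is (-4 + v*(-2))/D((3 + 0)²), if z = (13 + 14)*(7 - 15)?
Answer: -7/108 ≈ -0.064815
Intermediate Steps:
v = -9 (v = -1 - 8 = -9)
z = -216 (z = 27*(-8) = -216)
D(O) = -216
(-4 + v*(-2))/D((3 + 0)²) = (-4 - 9*(-2))/(-216) = (-4 + 18)*(-1/216) = 14*(-1/216) = -7/108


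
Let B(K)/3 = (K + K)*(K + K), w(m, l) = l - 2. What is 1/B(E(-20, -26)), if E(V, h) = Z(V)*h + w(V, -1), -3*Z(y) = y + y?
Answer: 3/4401604 ≈ 6.8157e-7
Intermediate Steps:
Z(y) = -2*y/3 (Z(y) = -(y + y)/3 = -2*y/3)
w(m, l) = -2 + l
E(V, h) = -3 - 2*V*h/3 (E(V, h) = (-2*V/3)*h + (-2 - 1) = -2*V*h/3 - 3 = -3 - 2*V*h/3)
B(K) = 12*K² (B(K) = 3*((K + K)*(K + K)) = 3*((2*K)*(2*K)) = 3*(4*K²) = 12*K²)
1/B(E(-20, -26)) = 1/(12*(-3 - ⅔*(-20)*(-26))²) = 1/(12*(-3 - 1040/3)²) = 1/(12*(-1049/3)²) = 1/(12*(1100401/9)) = 1/(4401604/3) = 3/4401604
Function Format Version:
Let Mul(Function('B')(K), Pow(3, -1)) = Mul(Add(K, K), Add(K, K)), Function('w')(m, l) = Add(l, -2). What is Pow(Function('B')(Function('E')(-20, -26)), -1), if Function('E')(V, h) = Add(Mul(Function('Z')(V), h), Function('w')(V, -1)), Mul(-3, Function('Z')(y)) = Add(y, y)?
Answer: Rational(3, 4401604) ≈ 6.8157e-7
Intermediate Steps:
Function('Z')(y) = Mul(Rational(-2, 3), y) (Function('Z')(y) = Mul(Rational(-1, 3), Add(y, y)) = Mul(Rational(-1, 3), Mul(2, y)) = Mul(Rational(-2, 3), y))
Function('w')(m, l) = Add(-2, l)
Function('E')(V, h) = Add(-3, Mul(Rational(-2, 3), V, h)) (Function('E')(V, h) = Add(Mul(Mul(Rational(-2, 3), V), h), Add(-2, -1)) = Add(Mul(Rational(-2, 3), V, h), -3) = Add(-3, Mul(Rational(-2, 3), V, h)))
Function('B')(K) = Mul(12, Pow(K, 2)) (Function('B')(K) = Mul(3, Mul(Add(K, K), Add(K, K))) = Mul(3, Mul(Mul(2, K), Mul(2, K))) = Mul(3, Mul(4, Pow(K, 2))) = Mul(12, Pow(K, 2)))
Pow(Function('B')(Function('E')(-20, -26)), -1) = Pow(Mul(12, Pow(Add(-3, Mul(Rational(-2, 3), -20, -26)), 2)), -1) = Pow(Mul(12, Pow(Add(-3, Rational(-1040, 3)), 2)), -1) = Pow(Mul(12, Pow(Rational(-1049, 3), 2)), -1) = Pow(Mul(12, Rational(1100401, 9)), -1) = Pow(Rational(4401604, 3), -1) = Rational(3, 4401604)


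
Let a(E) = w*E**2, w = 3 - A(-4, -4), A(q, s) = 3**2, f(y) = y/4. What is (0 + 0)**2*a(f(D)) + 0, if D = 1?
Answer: 0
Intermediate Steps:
f(y) = y/4 (f(y) = y*(1/4) = y/4)
A(q, s) = 9
w = -6 (w = 3 - 1*9 = 3 - 9 = -6)
a(E) = -6*E**2
(0 + 0)**2*a(f(D)) + 0 = (0 + 0)**2*(-6*((1/4)*1)**2) + 0 = 0**2*(-6*(1/4)**2) + 0 = 0*(-6*1/16) + 0 = 0*(-3/8) + 0 = 0 + 0 = 0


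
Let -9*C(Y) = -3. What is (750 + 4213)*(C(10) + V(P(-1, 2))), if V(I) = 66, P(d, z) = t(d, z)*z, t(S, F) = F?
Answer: 987637/3 ≈ 3.2921e+5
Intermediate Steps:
C(Y) = ⅓ (C(Y) = -⅑*(-3) = ⅓)
P(d, z) = z² (P(d, z) = z*z = z²)
(750 + 4213)*(C(10) + V(P(-1, 2))) = (750 + 4213)*(⅓ + 66) = 4963*(199/3) = 987637/3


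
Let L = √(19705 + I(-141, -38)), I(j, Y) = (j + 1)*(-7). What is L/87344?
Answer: √20685/87344 ≈ 0.0016466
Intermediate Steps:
I(j, Y) = -7 - 7*j (I(j, Y) = (1 + j)*(-7) = -7 - 7*j)
L = √20685 (L = √(19705 + (-7 - 7*(-141))) = √(19705 + (-7 + 987)) = √(19705 + 980) = √20685 ≈ 143.82)
L/87344 = √20685/87344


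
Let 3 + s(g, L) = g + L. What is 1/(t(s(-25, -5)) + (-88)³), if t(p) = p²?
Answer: -1/680383 ≈ -1.4698e-6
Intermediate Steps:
s(g, L) = -3 + L + g (s(g, L) = -3 + (g + L) = -3 + (L + g) = -3 + L + g)
1/(t(s(-25, -5)) + (-88)³) = 1/((-3 - 5 - 25)² + (-88)³) = 1/((-33)² - 681472) = 1/(1089 - 681472) = 1/(-680383) = -1/680383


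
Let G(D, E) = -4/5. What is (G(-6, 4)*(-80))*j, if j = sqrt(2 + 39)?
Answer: 64*sqrt(41) ≈ 409.80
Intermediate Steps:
j = sqrt(41) ≈ 6.4031
G(D, E) = -4/5 (G(D, E) = -4*1/5 = -4/5)
(G(-6, 4)*(-80))*j = (-4/5*(-80))*sqrt(41) = 64*sqrt(41)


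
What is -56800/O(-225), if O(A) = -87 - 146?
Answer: 56800/233 ≈ 243.78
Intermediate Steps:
O(A) = -233
-56800/O(-225) = -56800/(-233) = -56800*(-1/233) = 56800/233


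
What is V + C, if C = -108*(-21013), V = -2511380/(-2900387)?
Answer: 6582152370728/2900387 ≈ 2.2694e+6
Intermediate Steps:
V = 2511380/2900387 (V = -2511380*(-1/2900387) = 2511380/2900387 ≈ 0.86588)
C = 2269404
V + C = 2511380/2900387 + 2269404 = 6582152370728/2900387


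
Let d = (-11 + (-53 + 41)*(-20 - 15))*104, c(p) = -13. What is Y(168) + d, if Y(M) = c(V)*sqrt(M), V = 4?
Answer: 42536 - 26*sqrt(42) ≈ 42368.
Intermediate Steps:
Y(M) = -13*sqrt(M)
d = 42536 (d = (-11 - 12*(-35))*104 = (-11 + 420)*104 = 409*104 = 42536)
Y(168) + d = -26*sqrt(42) + 42536 = 42536 - 26*sqrt(42)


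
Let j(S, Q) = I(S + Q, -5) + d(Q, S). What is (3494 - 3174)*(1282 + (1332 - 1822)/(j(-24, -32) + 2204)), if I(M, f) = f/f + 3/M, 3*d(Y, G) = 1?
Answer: 151962244480/370487 ≈ 4.1017e+5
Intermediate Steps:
d(Y, G) = ⅓ (d(Y, G) = (⅓)*1 = ⅓)
I(M, f) = 1 + 3/M
j(S, Q) = ⅓ + (3 + Q + S)/(Q + S) (j(S, Q) = (3 + (S + Q))/(S + Q) + ⅓ = (3 + (Q + S))/(Q + S) + ⅓ = (3 + Q + S)/(Q + S) + ⅓ = ⅓ + (3 + Q + S)/(Q + S))
(3494 - 3174)*(1282 + (1332 - 1822)/(j(-24, -32) + 2204)) = (3494 - 3174)*(1282 + (1332 - 1822)/((9 + 4*(-32) + 4*(-24))/(3*(-32 - 24)) + 2204)) = 320*(1282 - 490/((⅓)*(9 - 128 - 96)/(-56) + 2204)) = 320*(1282 - 490/((⅓)*(-1/56)*(-215) + 2204)) = 320*(1282 - 490/(215/168 + 2204)) = 320*(1282 - 490/370487/168) = 320*(1282 - 490*168/370487) = 320*(1282 - 82320/370487) = 320*(474882014/370487) = 151962244480/370487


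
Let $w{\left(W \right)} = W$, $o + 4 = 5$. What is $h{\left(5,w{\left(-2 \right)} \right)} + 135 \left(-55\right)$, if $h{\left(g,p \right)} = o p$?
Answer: $-7427$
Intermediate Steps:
$o = 1$ ($o = -4 + 5 = 1$)
$h{\left(g,p \right)} = p$ ($h{\left(g,p \right)} = 1 p = p$)
$h{\left(5,w{\left(-2 \right)} \right)} + 135 \left(-55\right) = -2 + 135 \left(-55\right) = -2 - 7425 = -7427$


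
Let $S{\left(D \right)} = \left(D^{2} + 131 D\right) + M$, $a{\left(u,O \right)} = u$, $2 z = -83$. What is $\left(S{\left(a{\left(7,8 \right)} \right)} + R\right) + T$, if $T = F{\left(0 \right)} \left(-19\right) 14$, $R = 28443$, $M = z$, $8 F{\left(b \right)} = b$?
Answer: $\frac{58735}{2} \approx 29368.0$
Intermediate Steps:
$z = - \frac{83}{2}$ ($z = \frac{1}{2} \left(-83\right) = - \frac{83}{2} \approx -41.5$)
$F{\left(b \right)} = \frac{b}{8}$
$M = - \frac{83}{2} \approx -41.5$
$S{\left(D \right)} = - \frac{83}{2} + D^{2} + 131 D$ ($S{\left(D \right)} = \left(D^{2} + 131 D\right) - \frac{83}{2} = - \frac{83}{2} + D^{2} + 131 D$)
$T = 0$ ($T = \frac{1}{8} \cdot 0 \left(-19\right) 14 = 0 \left(-19\right) 14 = 0 \cdot 14 = 0$)
$\left(S{\left(a{\left(7,8 \right)} \right)} + R\right) + T = \left(\left(- \frac{83}{2} + 7^{2} + 131 \cdot 7\right) + 28443\right) + 0 = \left(\left(- \frac{83}{2} + 49 + 917\right) + 28443\right) + 0 = \left(\frac{1849}{2} + 28443\right) + 0 = \frac{58735}{2} + 0 = \frac{58735}{2}$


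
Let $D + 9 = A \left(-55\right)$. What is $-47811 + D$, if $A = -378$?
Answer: $-27030$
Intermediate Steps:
$D = 20781$ ($D = -9 - -20790 = -9 + 20790 = 20781$)
$-47811 + D = -47811 + 20781 = -27030$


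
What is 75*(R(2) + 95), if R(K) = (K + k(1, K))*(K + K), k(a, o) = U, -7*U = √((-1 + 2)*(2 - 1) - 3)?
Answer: 7725 - 300*I*√2/7 ≈ 7725.0 - 60.609*I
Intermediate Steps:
U = -I*√2/7 (U = -√((-1 + 2)*(2 - 1) - 3)/7 = -√(1*1 - 3)/7 = -√(1 - 3)/7 = -I*√2/7 ≈ -0.20203*I)
k(a, o) = -I*√2/7
R(K) = 2*K*(K - I*√2/7) (R(K) = (K - I*√2/7)*(K + K) = (K - I*√2/7)*(2*K) = 2*K*(K - I*√2/7))
75*(R(2) + 95) = 75*((2/7)*2*(7*2 - I*√2) + 95) = 75*((2/7)*2*(14 - I*√2) + 95) = 75*((8 - 4*I*√2/7) + 95) = 75*(103 - 4*I*√2/7) = 7725 - 300*I*√2/7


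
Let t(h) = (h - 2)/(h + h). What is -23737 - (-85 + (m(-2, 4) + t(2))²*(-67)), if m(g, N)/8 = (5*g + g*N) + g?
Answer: 1691548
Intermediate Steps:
m(g, N) = 48*g + 8*N*g (m(g, N) = 8*((5*g + g*N) + g) = 8*((5*g + N*g) + g) = 8*(6*g + N*g) = 48*g + 8*N*g)
t(h) = (-2 + h)/(2*h) (t(h) = (-2 + h)/((2*h)) = (-2 + h)*(1/(2*h)) = (-2 + h)/(2*h))
-23737 - (-85 + (m(-2, 4) + t(2))²*(-67)) = -23737 - (-85 + (8*(-2)*(6 + 4) + (½)*(-2 + 2)/2)²*(-67)) = -23737 - (-85 + (8*(-2)*10 + (½)*(½)*0)²*(-67)) = -23737 - (-85 + (-160 + 0)²*(-67)) = -23737 - (-85 + (-160)²*(-67)) = -23737 - (-85 + 25600*(-67)) = -23737 - (-85 - 1715200) = -23737 - 1*(-1715285) = -23737 + 1715285 = 1691548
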